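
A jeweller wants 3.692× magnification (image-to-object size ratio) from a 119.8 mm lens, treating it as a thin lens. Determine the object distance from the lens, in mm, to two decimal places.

With m = dᵢ/dₒ and 1/f = 1/dₒ + 1/dᵢ, substituting dᵢ = m·dₒ gives 1/f = (1 + 1/m)/dₒ, hence dₒ = f·(1 + 1/m).
dₒ = 119.8 × (1 + 1/3.692) = 119.8 × 1.27086 ≈ 152.249 mm.

152.25 mm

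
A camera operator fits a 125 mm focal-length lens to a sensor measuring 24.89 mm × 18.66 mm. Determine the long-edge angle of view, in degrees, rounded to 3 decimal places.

Angle of view α = 2·arctan(w/2f) with w = 24.89 mm and f = 125 mm.
w/2f = 0.09956; arctan(0.09956) ≈ 5.6856°, so α ≈ 11.3713°.

11.371°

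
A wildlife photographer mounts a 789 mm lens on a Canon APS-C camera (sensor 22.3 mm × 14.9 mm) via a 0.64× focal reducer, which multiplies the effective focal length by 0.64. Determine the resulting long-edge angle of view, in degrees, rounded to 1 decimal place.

Effective focal length f = 789 × 0.64 = 504.96 mm.
α = 2·arctan(22.3 / (2 × 504.96)) = 2·arctan(0.02208) ≈ 2.5299°.

2.5°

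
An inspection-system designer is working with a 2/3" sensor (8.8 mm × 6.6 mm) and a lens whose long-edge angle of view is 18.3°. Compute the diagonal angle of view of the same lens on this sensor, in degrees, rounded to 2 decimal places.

22.77°

From the long-edge AOV: f = 8.8 / (2·tan(9.15°)) = 8.8 / 0.32214 ≈ 27.3174 mm.
Sensor diagonal = √(8.8² + 6.6²) = √121.0000 ≈ 11.0000 mm.
Diagonal AOV = 2·arctan(11.0000 / (2 × 27.3174)) = 2·arctan(0.20134) ≈ 22.7671°.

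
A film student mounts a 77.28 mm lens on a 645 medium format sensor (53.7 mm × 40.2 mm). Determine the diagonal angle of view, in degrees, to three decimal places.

46.922°

Sensor diagonal = √(53.7² + 40.2²) = √4499.7300 ≈ 67.0800 mm.
Angle of view α = 2·arctan(d/2f) with d = 67.0800 mm and f = 77.28 mm.
d/2f = 0.43401; arctan(0.43401) ≈ 23.4612°, so α ≈ 46.9223°.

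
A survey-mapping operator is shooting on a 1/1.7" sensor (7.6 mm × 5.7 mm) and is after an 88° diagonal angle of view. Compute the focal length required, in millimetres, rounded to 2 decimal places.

Sensor diagonal = √(7.6² + 5.7²) = √90.2500 ≈ 9.5000 mm.
From α = 2·arctan(d/2f) we get f = d / (2·tan(α/2)).
With d = 9.5000 mm and α/2 = 44°, tan(α/2) ≈ 0.96569, so f ≈ 9.5000 / 1.93138 ≈ 4.9188 mm.

4.92 mm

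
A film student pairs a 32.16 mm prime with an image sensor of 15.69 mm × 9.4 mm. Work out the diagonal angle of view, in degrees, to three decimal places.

Sensor diagonal = √(15.69² + 9.4²) = √334.5361 ≈ 18.2903 mm.
Angle of view α = 2·arctan(d/2f) with d = 18.2903 mm and f = 32.16 mm.
d/2f = 0.28436; arctan(0.28436) ≈ 15.8739°, so α ≈ 31.7477°.

31.748°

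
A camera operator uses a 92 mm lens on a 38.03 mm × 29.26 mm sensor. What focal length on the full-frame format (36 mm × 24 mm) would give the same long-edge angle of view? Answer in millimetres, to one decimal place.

87.1 mm

Equal angle of view means equal width/f ratio, so f₂ = f₁ · (width₂/width₁) = 92 × 36/38.03.
f₂ = 92 × 0.94662 ≈ 87.089 mm.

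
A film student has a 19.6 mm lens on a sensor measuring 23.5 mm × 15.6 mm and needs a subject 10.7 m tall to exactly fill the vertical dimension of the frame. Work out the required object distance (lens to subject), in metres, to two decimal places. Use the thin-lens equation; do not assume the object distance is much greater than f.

13.46 m

W: 10.7 m = 10700 mm.
Magnification m = h/W = dᵢ/dₒ; combined with 1/f = 1/dₒ + 1/dᵢ this gives dₒ = f·(1 + W/h).
dₒ = 19.6 mm × (1 + 10700/15.6) = 19.6 × 686.8974 ≈ 13463.190 mm = 13.4632 m.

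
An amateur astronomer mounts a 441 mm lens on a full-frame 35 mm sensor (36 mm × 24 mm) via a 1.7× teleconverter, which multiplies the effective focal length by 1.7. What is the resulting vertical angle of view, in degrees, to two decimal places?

1.83°

Effective focal length f = 441 × 1.7 = 749.7 mm.
α = 2·arctan(24 / (2 × 749.7)) = 2·arctan(0.01601) ≈ 1.8340°.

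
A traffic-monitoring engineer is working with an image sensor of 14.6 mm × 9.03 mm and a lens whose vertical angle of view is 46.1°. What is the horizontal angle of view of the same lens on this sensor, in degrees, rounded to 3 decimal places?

69.054°

From the vertical AOV: f = 9.03 / (2·tan(23.05°)) = 9.03 / 0.85101 ≈ 10.6109 mm.
Horizontal AOV = 2·arctan(14.6 / (2 × 10.6109)) = 2·arctan(0.68797) ≈ 69.0537°.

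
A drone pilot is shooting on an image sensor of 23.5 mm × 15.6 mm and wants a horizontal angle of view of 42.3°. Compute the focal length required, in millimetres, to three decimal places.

From α = 2·arctan(w/2f) we get f = w / (2·tan(α/2)).
With w = 23.5 mm and α/2 = 21.15°, tan(α/2) ≈ 0.38687, so f ≈ 23.5 / 0.77374 ≈ 30.3719 mm.

30.372 mm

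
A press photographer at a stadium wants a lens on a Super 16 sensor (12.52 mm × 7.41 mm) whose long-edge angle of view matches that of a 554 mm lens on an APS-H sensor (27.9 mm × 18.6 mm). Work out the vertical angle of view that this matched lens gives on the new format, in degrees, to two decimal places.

1.71°

Equal long-edge AOV ⇒ f₂ = f₁ · 12.52/27.9 = 554 × 0.44875 ≈ 248.6050 mm.
Vertical AOV on the new format = 2·arctan(7.41 / (2 × 248.6050)) = 2·arctan(0.01490) ≈ 1.7076°.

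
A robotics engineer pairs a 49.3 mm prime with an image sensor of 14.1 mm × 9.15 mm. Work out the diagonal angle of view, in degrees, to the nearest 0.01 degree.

Sensor diagonal = √(14.1² + 9.15²) = √282.5325 ≈ 16.8087 mm.
Angle of view α = 2·arctan(d/2f) with d = 16.8087 mm and f = 49.3 mm.
d/2f = 0.17047; arctan(0.17047) ≈ 9.6744°, so α ≈ 19.3488°.

19.35°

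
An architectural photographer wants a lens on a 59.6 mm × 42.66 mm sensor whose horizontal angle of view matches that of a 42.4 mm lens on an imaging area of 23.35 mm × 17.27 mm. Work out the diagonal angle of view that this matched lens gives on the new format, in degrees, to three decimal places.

37.414°

Equal horizontal AOV ⇒ f₂ = f₁ · 59.6/23.35 = 42.4 × 2.55246 ≈ 108.2244 mm.
Sensor diagonal = √(59.6² + 42.66²) = √5372.0356 ≈ 73.2942 mm.
Diagonal AOV on the new format = 2·arctan(73.2942 / (2 × 108.2244)) = 2·arctan(0.33862) ≈ 37.4144°.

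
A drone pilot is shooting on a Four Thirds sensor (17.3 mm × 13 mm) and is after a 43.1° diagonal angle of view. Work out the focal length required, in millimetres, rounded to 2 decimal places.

27.40 mm

Sensor diagonal = √(17.3² + 13²) = √468.2900 ≈ 21.6400 mm.
From α = 2·arctan(d/2f) we get f = d / (2·tan(α/2)).
With d = 21.6400 mm and α/2 = 21.55°, tan(α/2) ≈ 0.39492, so f ≈ 21.6400 / 0.78984 ≈ 27.3980 mm.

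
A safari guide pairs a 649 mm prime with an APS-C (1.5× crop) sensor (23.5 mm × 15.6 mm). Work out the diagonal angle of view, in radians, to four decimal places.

0.0435 rad

Sensor diagonal = √(23.5² + 15.6²) = √795.6100 ≈ 28.2066 mm.
Angle of view α = 2·arctan(d/2f) with d = 28.2066 mm and f = 649 mm.
d/2f = 0.02173; arctan(0.02173) ≈ 0.0217 rad, so α ≈ 0.0435 rad.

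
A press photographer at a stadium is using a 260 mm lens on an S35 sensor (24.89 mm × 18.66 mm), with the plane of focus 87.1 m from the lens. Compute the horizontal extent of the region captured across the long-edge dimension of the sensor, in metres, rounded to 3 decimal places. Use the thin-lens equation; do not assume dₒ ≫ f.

8.313 m

dₒ: 87.1 m = 87100 mm.
Similar triangles through the lens centre give W/dₒ = w/dᵢ; with 1/f = 1/dₒ + 1/dᵢ this gives W = w·(dₒ − f)/f.
W = 24.89 mm × (87100 − 260) / 260 = 24.89 × 334.0000 ≈ 8313.260 mm = 8.31326 m.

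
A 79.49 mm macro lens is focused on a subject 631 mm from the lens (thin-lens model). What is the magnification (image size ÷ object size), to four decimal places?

Thin lens: 1/f = 1/dₒ + 1/dᵢ → 1/dᵢ = 1/79.49 − 1/631 = 0.0109954 mm⁻¹, so dᵢ ≈ 90.9470 mm.
Magnification m = dᵢ/dₒ = 90.9470/631 ≈ 0.14413.

0.1441×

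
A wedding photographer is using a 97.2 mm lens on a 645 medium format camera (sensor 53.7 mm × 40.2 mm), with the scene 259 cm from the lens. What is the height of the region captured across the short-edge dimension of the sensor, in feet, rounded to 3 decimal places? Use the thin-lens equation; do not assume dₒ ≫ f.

3.382 ft

dₒ: 259 cm = 2590 mm.
Similar triangles through the lens centre give W/dₒ = h/dᵢ; with 1/f = 1/dₒ + 1/dᵢ this gives W = h·(dₒ − f)/f.
W = 40.2 mm × (2590 − 97.2) / 97.2 = 40.2 × 25.6461 ≈ 1030.973 mm = 1030.973/304.8 ft = 3.38246 ft.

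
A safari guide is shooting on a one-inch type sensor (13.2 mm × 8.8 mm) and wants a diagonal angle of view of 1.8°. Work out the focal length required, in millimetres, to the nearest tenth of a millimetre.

Sensor diagonal = √(13.2² + 8.8²) = √251.6800 ≈ 15.8644 mm.
From α = 2·arctan(d/2f) we get f = d / (2·tan(α/2)).
With d = 15.8644 mm and α/2 = 0.9°, tan(α/2) ≈ 0.01571, so f ≈ 15.8644 / 0.03142 ≈ 504.9388 mm.

504.9 mm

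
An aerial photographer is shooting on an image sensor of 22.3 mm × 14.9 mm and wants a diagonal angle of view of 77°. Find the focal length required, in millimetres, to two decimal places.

Sensor diagonal = √(22.3² + 14.9²) = √719.3000 ≈ 26.8198 mm.
From α = 2·arctan(d/2f) we get f = d / (2·tan(α/2)).
With d = 26.8198 mm and α/2 = 38.5°, tan(α/2) ≈ 0.79544, so f ≈ 26.8198 / 1.59087 ≈ 16.8585 mm.

16.86 mm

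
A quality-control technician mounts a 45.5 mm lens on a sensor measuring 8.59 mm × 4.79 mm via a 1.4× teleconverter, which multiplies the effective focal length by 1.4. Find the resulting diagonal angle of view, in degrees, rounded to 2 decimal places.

8.83°

Effective focal length f = 45.5 × 1.4 = 63.7 mm.
Sensor diagonal = √(8.59² + 4.79²) = √96.7322 ≈ 9.8353 mm.
α = 2·arctan(9.835 / (2 × 63.7)) = 2·arctan(0.07720) ≈ 8.8289°.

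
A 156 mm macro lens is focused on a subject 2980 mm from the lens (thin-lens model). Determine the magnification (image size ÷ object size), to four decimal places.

Thin lens: 1/f = 1/dₒ + 1/dᵢ → 1/dᵢ = 1/156 − 1/2980 = 0.0060747 mm⁻¹, so dᵢ ≈ 164.6176 mm.
Magnification m = dᵢ/dₒ = 164.6176/2980 ≈ 0.05524.

0.0552×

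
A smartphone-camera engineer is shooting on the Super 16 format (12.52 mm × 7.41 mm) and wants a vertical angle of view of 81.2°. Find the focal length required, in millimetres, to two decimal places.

4.32 mm

From α = 2·arctan(h/2f) we get f = h / (2·tan(α/2)).
With h = 7.41 mm and α/2 = 40.6°, tan(α/2) ≈ 0.85710, so f ≈ 7.41 / 1.71421 ≈ 4.3227 mm.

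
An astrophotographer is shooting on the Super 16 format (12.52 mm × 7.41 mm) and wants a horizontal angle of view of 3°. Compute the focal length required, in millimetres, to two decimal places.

From α = 2·arctan(w/2f) we get f = w / (2·tan(α/2)).
With w = 12.52 mm and α/2 = 1.5°, tan(α/2) ≈ 0.02619, so f ≈ 12.52 / 0.05237 ≈ 239.0598 mm.

239.06 mm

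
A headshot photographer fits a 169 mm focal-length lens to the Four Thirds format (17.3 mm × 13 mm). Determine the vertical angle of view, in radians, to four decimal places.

Angle of view α = 2·arctan(h/2f) with h = 13 mm and f = 169 mm.
h/2f = 0.03846; arctan(0.03846) ≈ 0.0384 rad, so α ≈ 0.0769 rad.

0.0769 rad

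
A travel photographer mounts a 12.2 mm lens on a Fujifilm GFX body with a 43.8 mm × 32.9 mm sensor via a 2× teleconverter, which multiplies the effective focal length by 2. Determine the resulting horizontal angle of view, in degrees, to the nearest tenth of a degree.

Effective focal length f = 12.2 × 2 = 24.4 mm.
α = 2·arctan(43.8 / (2 × 24.4)) = 2·arctan(0.89754) ≈ 83.8186°.

83.8°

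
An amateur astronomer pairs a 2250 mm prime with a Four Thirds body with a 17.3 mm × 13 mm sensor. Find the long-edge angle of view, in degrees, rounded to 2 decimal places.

0.44°

Angle of view α = 2·arctan(w/2f) with w = 17.3 mm and f = 2250 mm.
w/2f = 0.00384; arctan(0.00384) ≈ 0.2203°, so α ≈ 0.4405°.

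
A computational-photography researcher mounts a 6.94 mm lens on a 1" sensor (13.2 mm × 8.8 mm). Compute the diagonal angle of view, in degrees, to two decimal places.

97.63°

Sensor diagonal = √(13.2² + 8.8²) = √251.6800 ≈ 15.8644 mm.
Angle of view α = 2·arctan(d/2f) with d = 15.8644 mm and f = 6.94 mm.
d/2f = 1.14297; arctan(1.14297) ≈ 48.8169°, so α ≈ 97.6338°.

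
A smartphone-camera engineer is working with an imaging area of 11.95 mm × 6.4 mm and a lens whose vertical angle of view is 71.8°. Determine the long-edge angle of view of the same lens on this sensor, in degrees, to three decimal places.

107.008°

From the vertical AOV: f = 6.4 / (2·tan(35.9°)) = 6.4 / 1.44776 ≈ 4.4206 mm.
Long-edge AOV = 2·arctan(11.95 / (2 × 4.4206)) = 2·arctan(1.35162) ≈ 107.0079°.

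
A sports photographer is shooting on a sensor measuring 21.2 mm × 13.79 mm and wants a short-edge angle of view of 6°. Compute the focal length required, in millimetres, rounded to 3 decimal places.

131.564 mm

From α = 2·arctan(h/2f) we get f = h / (2·tan(α/2)).
With h = 13.79 mm and α/2 = 3°, tan(α/2) ≈ 0.05241, so f ≈ 13.79 / 0.10482 ≈ 131.5644 mm.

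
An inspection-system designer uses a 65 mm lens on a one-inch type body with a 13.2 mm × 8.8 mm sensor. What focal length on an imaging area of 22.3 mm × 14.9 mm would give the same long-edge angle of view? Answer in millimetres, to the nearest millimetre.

110 mm

Equal angle of view means equal width/f ratio, so f₂ = f₁ · (width₂/width₁) = 65 × 22.3/13.2.
f₂ = 65 × 1.68939 ≈ 109.811 mm.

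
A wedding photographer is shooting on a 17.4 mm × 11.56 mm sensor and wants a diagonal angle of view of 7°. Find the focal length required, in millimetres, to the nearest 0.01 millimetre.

170.77 mm

Sensor diagonal = √(17.4² + 11.56²) = √436.3936 ≈ 20.8900 mm.
From α = 2·arctan(d/2f) we get f = d / (2·tan(α/2)).
With d = 20.8900 mm and α/2 = 3.5°, tan(α/2) ≈ 0.06116, so f ≈ 20.8900 / 0.12233 ≈ 170.7745 mm.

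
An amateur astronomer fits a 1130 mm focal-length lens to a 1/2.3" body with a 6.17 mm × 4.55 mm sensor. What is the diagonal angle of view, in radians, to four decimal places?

Sensor diagonal = √(6.17² + 4.55²) = √58.7714 ≈ 7.6663 mm.
Angle of view α = 2·arctan(d/2f) with d = 7.6663 mm and f = 1130 mm.
d/2f = 0.00339; arctan(0.00339) ≈ 0.0034 rad, so α ≈ 0.0068 rad.

0.0068 rad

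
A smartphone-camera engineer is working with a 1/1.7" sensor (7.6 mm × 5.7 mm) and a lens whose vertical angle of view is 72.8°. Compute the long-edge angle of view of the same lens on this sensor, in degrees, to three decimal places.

89.019°

From the vertical AOV: f = 5.7 / (2·tan(36.4°)) = 5.7 / 1.47453 ≈ 3.8656 mm.
Long-edge AOV = 2·arctan(7.6 / (2 × 3.8656)) = 2·arctan(0.98302) ≈ 89.0187°.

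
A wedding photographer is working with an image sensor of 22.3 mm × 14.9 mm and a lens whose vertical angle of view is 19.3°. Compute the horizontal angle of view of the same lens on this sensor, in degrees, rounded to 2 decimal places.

28.56°

From the vertical AOV: f = 14.9 / (2·tan(9.65°)) = 14.9 / 0.34007 ≈ 43.8145 mm.
Horizontal AOV = 2·arctan(22.3 / (2 × 43.8145)) = 2·arctan(0.25448) ≈ 28.5554°.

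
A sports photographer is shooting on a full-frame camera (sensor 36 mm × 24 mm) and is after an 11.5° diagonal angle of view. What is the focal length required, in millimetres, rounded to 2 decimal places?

Sensor diagonal = √(36² + 24²) = √1872.0000 ≈ 43.2666 mm.
From α = 2·arctan(d/2f) we get f = d / (2·tan(α/2)).
With d = 43.2666 mm and α/2 = 5.75°, tan(α/2) ≈ 0.10069, so f ≈ 43.2666 / 0.20139 ≈ 214.8406 mm.

214.84 mm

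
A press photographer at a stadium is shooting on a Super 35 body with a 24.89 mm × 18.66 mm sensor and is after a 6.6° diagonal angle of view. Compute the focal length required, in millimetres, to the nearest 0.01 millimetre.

269.76 mm

Sensor diagonal = √(24.89² + 18.66²) = √967.7077 ≈ 31.1080 mm.
From α = 2·arctan(d/2f) we get f = d / (2·tan(α/2)).
With d = 31.1080 mm and α/2 = 3.3°, tan(α/2) ≈ 0.05766, so f ≈ 31.1080 / 0.11532 ≈ 269.7554 mm.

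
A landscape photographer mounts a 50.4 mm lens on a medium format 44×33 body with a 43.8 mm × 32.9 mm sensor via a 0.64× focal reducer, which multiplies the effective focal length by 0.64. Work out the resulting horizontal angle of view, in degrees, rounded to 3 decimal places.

Effective focal length f = 50.4 × 0.64 = 32.256 mm.
α = 2·arctan(43.8 / (2 × 32.256)) = 2·arctan(0.67894) ≈ 68.3486°.

68.349°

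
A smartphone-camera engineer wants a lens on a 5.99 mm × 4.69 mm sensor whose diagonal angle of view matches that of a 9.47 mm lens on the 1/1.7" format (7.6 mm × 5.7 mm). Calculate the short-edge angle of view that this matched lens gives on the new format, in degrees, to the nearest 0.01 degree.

34.37°

Sensor diagonal = √(7.6² + 5.7²) = √90.2500 ≈ 9.5000 mm.
Sensor diagonal = √(5.99² + 4.69²) = √57.8762 ≈ 7.6076 mm.
Equal diagonal AOV ⇒ f₂ = f₁ · 7.6076/9.5000 = 9.47 × 0.80080 ≈ 7.5836 mm.
Short-edge AOV on the new format = 2·arctan(4.69 / (2 × 7.5836)) = 2·arctan(0.30922) ≈ 34.3652°.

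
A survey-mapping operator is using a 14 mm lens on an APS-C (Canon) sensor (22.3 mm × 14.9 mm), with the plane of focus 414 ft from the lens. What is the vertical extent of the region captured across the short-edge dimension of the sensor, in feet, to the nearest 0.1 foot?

440.6 ft

dₒ: 414 ft × 304.8 mm/ft = 126187.20 mm.
Similar triangles through the lens centre give W/dₒ = h/dᵢ; with 1/f = 1/dₒ + 1/dᵢ this gives W = h·(dₒ − f)/f.
W = 14.9 mm × (126187 − 14) / 14 = 14.9 × 9012.3711 ≈ 134284.330 mm = 134284.330/304.8 ft = 440.565 ft.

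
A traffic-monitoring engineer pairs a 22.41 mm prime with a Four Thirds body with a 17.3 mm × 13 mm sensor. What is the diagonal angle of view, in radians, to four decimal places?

0.8996 rad

Sensor diagonal = √(17.3² + 13²) = √468.2900 ≈ 21.6400 mm.
Angle of view α = 2·arctan(d/2f) with d = 21.6400 mm and f = 22.41 mm.
d/2f = 0.48282; arctan(0.48282) ≈ 0.4498 rad, so α ≈ 0.8996 rad.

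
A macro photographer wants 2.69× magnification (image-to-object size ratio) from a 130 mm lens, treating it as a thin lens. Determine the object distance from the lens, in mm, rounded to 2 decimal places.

178.33 mm

With m = dᵢ/dₒ and 1/f = 1/dₒ + 1/dᵢ, substituting dᵢ = m·dₒ gives 1/f = (1 + 1/m)/dₒ, hence dₒ = f·(1 + 1/m).
dₒ = 130 × (1 + 1/2.69) = 130 × 1.37175 ≈ 178.327 mm.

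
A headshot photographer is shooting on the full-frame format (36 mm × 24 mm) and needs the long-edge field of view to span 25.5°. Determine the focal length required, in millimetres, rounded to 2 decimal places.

79.55 mm

From α = 2·arctan(w/2f) we get f = w / (2·tan(α/2)).
With w = 36 mm and α/2 = 12.75°, tan(α/2) ≈ 0.22628, so f ≈ 36 / 0.45255 ≈ 79.5486 mm.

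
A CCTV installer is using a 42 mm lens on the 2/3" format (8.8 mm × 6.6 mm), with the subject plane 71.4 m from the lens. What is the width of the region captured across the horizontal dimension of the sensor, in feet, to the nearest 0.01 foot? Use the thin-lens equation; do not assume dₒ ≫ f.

dₒ: 71.4 m = 71400 mm.
Similar triangles through the lens centre give W/dₒ = w/dᵢ; with 1/f = 1/dₒ + 1/dᵢ this gives W = w·(dₒ − f)/f.
W = 8.8 mm × (71400 − 42) / 42 = 8.8 × 1699.0000 ≈ 14951.200 mm = 14951.200/304.8 ft = 49.0525 ft.

49.05 ft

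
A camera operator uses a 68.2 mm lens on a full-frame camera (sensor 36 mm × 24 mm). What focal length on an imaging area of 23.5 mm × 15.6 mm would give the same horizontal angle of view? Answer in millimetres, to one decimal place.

44.5 mm

Equal angle of view means equal width/f ratio, so f₂ = f₁ · (width₂/width₁) = 68.2 × 23.5/36.
f₂ = 68.2 × 0.65278 ≈ 44.519 mm.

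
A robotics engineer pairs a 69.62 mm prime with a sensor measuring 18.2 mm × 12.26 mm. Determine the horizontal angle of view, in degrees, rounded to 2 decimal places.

14.89°

Angle of view α = 2·arctan(w/2f) with w = 18.2 mm and f = 69.62 mm.
w/2f = 0.13071; arctan(0.13071) ≈ 7.4469°, so α ≈ 14.8938°.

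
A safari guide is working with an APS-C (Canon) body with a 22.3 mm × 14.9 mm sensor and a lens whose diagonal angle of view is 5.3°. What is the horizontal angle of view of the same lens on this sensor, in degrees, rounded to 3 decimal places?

Sensor diagonal = √(22.3² + 14.9²) = √719.3000 ≈ 26.8198 mm.
From the diagonal AOV: f = 26.8198 / (2·tan(2.65°)) = 26.8198 / 0.09257 ≈ 289.7290 mm.
Horizontal AOV = 2·arctan(22.3 / (2 × 289.7290)) = 2·arctan(0.03848) ≈ 4.4078°.

4.408°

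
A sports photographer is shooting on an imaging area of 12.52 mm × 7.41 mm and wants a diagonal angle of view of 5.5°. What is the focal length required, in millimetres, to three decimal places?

Sensor diagonal = √(12.52² + 7.41²) = √211.6585 ≈ 14.5485 mm.
From α = 2·arctan(d/2f) we get f = d / (2·tan(α/2)).
With d = 14.5485 mm and α/2 = 2.75°, tan(α/2) ≈ 0.04803, so f ≈ 14.5485 / 0.09607 ≈ 151.4412 mm.

151.441 mm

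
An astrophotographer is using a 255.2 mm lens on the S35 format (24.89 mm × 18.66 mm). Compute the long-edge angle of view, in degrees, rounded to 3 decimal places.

Angle of view α = 2·arctan(w/2f) with w = 24.89 mm and f = 255.2 mm.
w/2f = 0.04877; arctan(0.04877) ≈ 2.7919°, so α ≈ 5.5837°.

5.584°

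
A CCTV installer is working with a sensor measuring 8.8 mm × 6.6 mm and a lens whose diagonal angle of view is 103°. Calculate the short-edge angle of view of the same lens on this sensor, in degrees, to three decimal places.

74.055°

Sensor diagonal = √(8.8² + 6.6²) = √121.0000 ≈ 11.0000 mm.
From the diagonal AOV: f = 11.0000 / (2·tan(51.5°)) = 11.0000 / 2.51434 ≈ 4.3749 mm.
Short-edge AOV = 2·arctan(6.6 / (2 × 4.3749)) = 2·arctan(0.75430) ≈ 74.0547°.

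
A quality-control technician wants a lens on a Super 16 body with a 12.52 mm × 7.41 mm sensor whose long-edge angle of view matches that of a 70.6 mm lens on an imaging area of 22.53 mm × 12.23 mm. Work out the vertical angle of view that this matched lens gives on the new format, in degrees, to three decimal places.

Equal long-edge AOV ⇒ f₂ = f₁ · 12.52/22.53 = 70.6 × 0.55570 ≈ 39.2327 mm.
Vertical AOV on the new format = 2·arctan(7.41 / (2 × 39.2327)) = 2·arctan(0.09444) ≈ 10.7896°.

10.790°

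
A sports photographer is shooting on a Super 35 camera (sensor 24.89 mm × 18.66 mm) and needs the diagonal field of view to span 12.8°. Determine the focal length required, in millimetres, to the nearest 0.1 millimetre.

Sensor diagonal = √(24.89² + 18.66²) = √967.7077 ≈ 31.1080 mm.
From α = 2·arctan(d/2f) we get f = d / (2·tan(α/2)).
With d = 31.1080 mm and α/2 = 6.4°, tan(α/2) ≈ 0.11217, so f ≈ 31.1080 / 0.22434 ≈ 138.6670 mm.

138.7 mm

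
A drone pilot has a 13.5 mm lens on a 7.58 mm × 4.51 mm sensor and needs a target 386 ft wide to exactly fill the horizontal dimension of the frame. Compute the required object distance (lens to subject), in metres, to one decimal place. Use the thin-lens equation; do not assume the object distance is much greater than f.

W: 386 ft × 304.8 mm/ft = 117652.80 mm.
Magnification m = w/W = dᵢ/dₒ; combined with 1/f = 1/dₒ + 1/dᵢ this gives dₒ = f·(1 + W/w).
dₒ = 13.5 mm × (1 + 117653/7.58) = 13.5 × 15522.4771 ≈ 209553.441 mm = 209.553 m.

209.6 m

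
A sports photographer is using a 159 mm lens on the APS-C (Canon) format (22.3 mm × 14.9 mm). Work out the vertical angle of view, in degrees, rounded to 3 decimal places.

5.365°

Angle of view α = 2·arctan(h/2f) with h = 14.9 mm and f = 159 mm.
h/2f = 0.04686; arctan(0.04686) ≈ 2.6827°, so α ≈ 5.3653°.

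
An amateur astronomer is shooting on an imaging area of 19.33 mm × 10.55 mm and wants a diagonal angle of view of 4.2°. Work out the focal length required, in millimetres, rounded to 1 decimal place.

Sensor diagonal = √(19.33² + 10.55²) = √484.9514 ≈ 22.0216 mm.
From α = 2·arctan(d/2f) we get f = d / (2·tan(α/2)).
With d = 22.0216 mm and α/2 = 2.1°, tan(α/2) ≈ 0.03667, so f ≈ 22.0216 / 0.07334 ≈ 300.2810 mm.

300.3 mm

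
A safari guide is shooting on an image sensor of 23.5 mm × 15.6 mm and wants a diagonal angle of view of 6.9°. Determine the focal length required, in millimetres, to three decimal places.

233.937 mm

Sensor diagonal = √(23.5² + 15.6²) = √795.6100 ≈ 28.2066 mm.
From α = 2·arctan(d/2f) we get f = d / (2·tan(α/2)).
With d = 28.2066 mm and α/2 = 3.45°, tan(α/2) ≈ 0.06029, so f ≈ 28.2066 / 0.12057 ≈ 233.9367 mm.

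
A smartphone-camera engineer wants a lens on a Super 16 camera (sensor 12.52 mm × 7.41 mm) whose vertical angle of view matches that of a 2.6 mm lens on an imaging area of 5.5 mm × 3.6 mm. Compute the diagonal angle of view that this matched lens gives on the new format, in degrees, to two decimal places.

107.32°

Equal vertical AOV ⇒ f₂ = f₁ · 7.41/3.6 = 2.6 × 2.05833 ≈ 5.3517 mm.
Sensor diagonal = √(12.52² + 7.41²) = √211.6585 ≈ 14.5485 mm.
Diagonal AOV on the new format = 2·arctan(14.5485 / (2 × 5.3517)) = 2·arctan(1.35925) ≈ 107.3161°.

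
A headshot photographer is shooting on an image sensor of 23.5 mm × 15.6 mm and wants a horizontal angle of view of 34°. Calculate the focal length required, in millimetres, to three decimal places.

38.433 mm

From α = 2·arctan(w/2f) we get f = w / (2·tan(α/2)).
With w = 23.5 mm and α/2 = 17°, tan(α/2) ≈ 0.30573, so f ≈ 23.5 / 0.61146 ≈ 38.4325 mm.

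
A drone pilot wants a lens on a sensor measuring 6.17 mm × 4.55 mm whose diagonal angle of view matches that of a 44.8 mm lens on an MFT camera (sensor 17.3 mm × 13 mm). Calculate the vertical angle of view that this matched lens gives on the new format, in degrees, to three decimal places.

16.315°

Sensor diagonal = √(17.3² + 13²) = √468.2900 ≈ 21.6400 mm.
Sensor diagonal = √(6.17² + 4.55²) = √58.7714 ≈ 7.6663 mm.
Equal diagonal AOV ⇒ f₂ = f₁ · 7.6663/21.6400 = 44.8 × 0.35426 ≈ 15.8710 mm.
Vertical AOV on the new format = 2·arctan(4.55 / (2 × 15.8710)) = 2·arctan(0.14334) ≈ 16.3148°.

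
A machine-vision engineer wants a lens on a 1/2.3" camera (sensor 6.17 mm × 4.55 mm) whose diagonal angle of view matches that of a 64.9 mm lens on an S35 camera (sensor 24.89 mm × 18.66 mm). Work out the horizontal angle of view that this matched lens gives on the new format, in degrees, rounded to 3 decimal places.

Sensor diagonal = √(24.89² + 18.66²) = √967.7077 ≈ 31.1080 mm.
Sensor diagonal = √(6.17² + 4.55²) = √58.7714 ≈ 7.6663 mm.
Equal diagonal AOV ⇒ f₂ = f₁ · 7.6663/31.1080 = 64.9 × 0.24644 ≈ 15.9939 mm.
Horizontal AOV on the new format = 2·arctan(6.17 / (2 × 15.9939)) = 2·arctan(0.19289) ≈ 21.8349°.

21.835°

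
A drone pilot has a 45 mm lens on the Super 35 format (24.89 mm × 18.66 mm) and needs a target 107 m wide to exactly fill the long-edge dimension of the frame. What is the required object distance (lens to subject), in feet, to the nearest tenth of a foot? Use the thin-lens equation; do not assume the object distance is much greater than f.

634.8 ft

W: 107 m = 107000 mm.
Magnification m = w/W = dᵢ/dₒ; combined with 1/f = 1/dₒ + 1/dᵢ this gives dₒ = f·(1 + W/w).
dₒ = 45 mm × (1 + 107000/24.89) = 45 × 4299.9152 ≈ 193496.185 mm = 193496.185/304.8 ft = 634.83 ft.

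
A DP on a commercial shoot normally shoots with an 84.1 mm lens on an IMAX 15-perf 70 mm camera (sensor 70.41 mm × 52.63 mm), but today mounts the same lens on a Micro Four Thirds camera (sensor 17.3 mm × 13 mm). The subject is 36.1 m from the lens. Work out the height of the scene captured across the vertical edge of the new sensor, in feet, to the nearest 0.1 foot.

The focal length stays 84.1 mm; the relevant sensor dimension is now h = 13 mm. Object distance dₒ = 36.1 m = 36100 mm.
Thin-lens field height W = h·(dₒ − f)/f = 13 × (36100 − 84.1)/84.1 ≈ 5567.262 mm = 5567.262/304.8 ft = 18.2653 ft.

18.3 ft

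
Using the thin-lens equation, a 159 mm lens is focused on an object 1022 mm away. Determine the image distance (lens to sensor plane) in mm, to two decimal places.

1/dᵢ = 1/f − 1/dₒ = 1/159 − 1/1022 = 0.0053108 mm⁻¹.
dᵢ = 1/0.0053108 ≈ 188.2943 mm.

188.29 mm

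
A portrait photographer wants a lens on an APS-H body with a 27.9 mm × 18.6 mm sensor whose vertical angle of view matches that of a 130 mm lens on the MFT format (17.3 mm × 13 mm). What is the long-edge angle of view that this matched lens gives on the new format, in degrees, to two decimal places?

8.58°

Equal vertical AOV ⇒ f₂ = f₁ · 18.6/13 = 130 × 1.43077 ≈ 186.0000 mm.
Long-edge AOV on the new format = 2·arctan(27.9 / (2 × 186.0000)) = 2·arctan(0.07500) ≈ 8.5783°.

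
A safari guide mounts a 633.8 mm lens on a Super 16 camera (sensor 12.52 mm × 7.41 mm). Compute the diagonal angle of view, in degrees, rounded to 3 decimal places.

Sensor diagonal = √(12.52² + 7.41²) = √211.6585 ≈ 14.5485 mm.
Angle of view α = 2·arctan(d/2f) with d = 14.5485 mm and f = 633.8 mm.
d/2f = 0.01148; arctan(0.01148) ≈ 0.6576°, so α ≈ 1.3151°.

1.315°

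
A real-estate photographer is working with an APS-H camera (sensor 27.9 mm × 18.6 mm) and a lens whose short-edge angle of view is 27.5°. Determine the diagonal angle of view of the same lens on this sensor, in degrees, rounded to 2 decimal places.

47.61°

From the short-edge AOV: f = 18.6 / (2·tan(13.75°)) = 18.6 / 0.48940 ≈ 38.0060 mm.
Sensor diagonal = √(27.9² + 18.6²) = √1124.3700 ≈ 33.5316 mm.
Diagonal AOV = 2·arctan(33.5316 / (2 × 38.0060)) = 2·arctan(0.44114) ≈ 47.6080°.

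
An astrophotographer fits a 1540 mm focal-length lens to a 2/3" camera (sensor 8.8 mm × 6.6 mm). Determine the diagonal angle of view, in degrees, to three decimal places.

0.409°

Sensor diagonal = √(8.8² + 6.6²) = √121.0000 ≈ 11.0000 mm.
Angle of view α = 2·arctan(d/2f) with d = 11.0000 mm and f = 1540 mm.
d/2f = 0.00357; arctan(0.00357) ≈ 0.2046°, so α ≈ 0.4093°.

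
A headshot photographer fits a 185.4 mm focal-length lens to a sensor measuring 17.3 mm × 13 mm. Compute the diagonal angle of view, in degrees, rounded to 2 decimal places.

6.68°

Sensor diagonal = √(17.3² + 13²) = √468.2900 ≈ 21.6400 mm.
Angle of view α = 2·arctan(d/2f) with d = 21.6400 mm and f = 185.4 mm.
d/2f = 0.05836; arctan(0.05836) ≈ 3.3400°, so α ≈ 6.6800°.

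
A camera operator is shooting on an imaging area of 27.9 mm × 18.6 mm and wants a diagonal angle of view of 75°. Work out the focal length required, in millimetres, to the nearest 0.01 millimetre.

Sensor diagonal = √(27.9² + 18.6²) = √1124.3700 ≈ 33.5316 mm.
From α = 2·arctan(d/2f) we get f = d / (2·tan(α/2)).
With d = 33.5316 mm and α/2 = 37.5°, tan(α/2) ≈ 0.76733, so f ≈ 33.5316 / 1.53465 ≈ 21.8496 mm.

21.85 mm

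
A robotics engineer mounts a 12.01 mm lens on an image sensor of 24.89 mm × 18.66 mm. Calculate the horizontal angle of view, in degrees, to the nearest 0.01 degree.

Angle of view α = 2·arctan(w/2f) with w = 24.89 mm and f = 12.01 mm.
w/2f = 1.03622; arctan(1.03622) ≈ 46.0191°, so α ≈ 92.0381°.

92.04°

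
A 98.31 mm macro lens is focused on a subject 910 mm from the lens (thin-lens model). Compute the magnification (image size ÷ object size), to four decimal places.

Thin lens: 1/f = 1/dₒ + 1/dᵢ → 1/dᵢ = 1/98.31 − 1/910 = 0.0090730 mm⁻¹, so dᵢ ≈ 110.2171 mm.
Magnification m = dᵢ/dₒ = 110.2171/910 ≈ 0.12112.

0.1211×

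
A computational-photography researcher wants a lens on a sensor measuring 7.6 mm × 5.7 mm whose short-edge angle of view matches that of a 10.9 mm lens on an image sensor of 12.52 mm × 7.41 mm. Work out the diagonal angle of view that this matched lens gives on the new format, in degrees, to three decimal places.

59.064°

Equal short-edge AOV ⇒ f₂ = f₁ · 5.7/7.41 = 10.9 × 0.76923 ≈ 8.3846 mm.
Sensor diagonal = √(7.6² + 5.7²) = √90.2500 ≈ 9.5000 mm.
Diagonal AOV on the new format = 2·arctan(9.5000 / (2 × 8.3846)) = 2·arctan(0.56651) ≈ 59.0643°.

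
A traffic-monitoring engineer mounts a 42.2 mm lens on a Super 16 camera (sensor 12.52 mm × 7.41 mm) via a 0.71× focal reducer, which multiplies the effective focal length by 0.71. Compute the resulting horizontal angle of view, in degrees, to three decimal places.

23.602°

Effective focal length f = 42.2 × 0.71 = 29.962 mm.
α = 2·arctan(12.52 / (2 × 29.962)) = 2·arctan(0.20893) ≈ 23.6022°.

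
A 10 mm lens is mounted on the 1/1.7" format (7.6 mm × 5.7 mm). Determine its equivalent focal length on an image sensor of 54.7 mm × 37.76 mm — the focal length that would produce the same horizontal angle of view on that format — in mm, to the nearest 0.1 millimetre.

72.0 mm

Equal angle of view means equal width/f ratio, so f₂ = f₁ · (width₂/width₁) = 10 × 54.7/7.6.
f₂ = 10 × 7.19737 ≈ 71.974 mm.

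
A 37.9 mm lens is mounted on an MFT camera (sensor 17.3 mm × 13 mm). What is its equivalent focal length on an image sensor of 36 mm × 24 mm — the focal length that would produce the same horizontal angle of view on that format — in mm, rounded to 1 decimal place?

Equal angle of view means equal width/f ratio, so f₂ = f₁ · (width₂/width₁) = 37.9 × 36/17.3.
f₂ = 37.9 × 2.08092 ≈ 78.867 mm.

78.9 mm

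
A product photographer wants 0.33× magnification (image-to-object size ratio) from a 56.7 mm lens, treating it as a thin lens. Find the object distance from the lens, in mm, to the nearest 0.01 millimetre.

With m = dᵢ/dₒ and 1/f = 1/dₒ + 1/dᵢ, substituting dᵢ = m·dₒ gives 1/f = (1 + 1/m)/dₒ, hence dₒ = f·(1 + 1/m).
dₒ = 56.7 × (1 + 1/0.33) = 56.7 × 4.03030 ≈ 228.518 mm.

228.52 mm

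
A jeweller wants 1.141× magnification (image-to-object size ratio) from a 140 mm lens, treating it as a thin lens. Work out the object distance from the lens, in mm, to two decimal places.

262.70 mm

With m = dᵢ/dₒ and 1/f = 1/dₒ + 1/dᵢ, substituting dᵢ = m·dₒ gives 1/f = (1 + 1/m)/dₒ, hence dₒ = f·(1 + 1/m).
dₒ = 140 × (1 + 1/1.141) = 140 × 1.87642 ≈ 262.699 mm.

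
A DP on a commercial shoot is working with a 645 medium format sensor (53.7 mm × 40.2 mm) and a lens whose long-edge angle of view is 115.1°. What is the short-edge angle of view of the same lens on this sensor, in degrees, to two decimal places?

From the long-edge AOV: f = 53.7 / (2·tan(57.55°)) = 53.7 / 3.14543 ≈ 17.0724 mm.
Short-edge AOV = 2·arctan(40.2 / (2 × 17.0724)) = 2·arctan(1.17734) ≈ 99.3126°.

99.31°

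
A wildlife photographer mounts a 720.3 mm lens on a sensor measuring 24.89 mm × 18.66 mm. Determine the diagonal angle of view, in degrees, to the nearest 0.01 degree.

2.47°

Sensor diagonal = √(24.89² + 18.66²) = √967.7077 ≈ 31.1080 mm.
Angle of view α = 2·arctan(d/2f) with d = 31.1080 mm and f = 720.3 mm.
d/2f = 0.02159; arctan(0.02159) ≈ 1.2370°, so α ≈ 2.4741°.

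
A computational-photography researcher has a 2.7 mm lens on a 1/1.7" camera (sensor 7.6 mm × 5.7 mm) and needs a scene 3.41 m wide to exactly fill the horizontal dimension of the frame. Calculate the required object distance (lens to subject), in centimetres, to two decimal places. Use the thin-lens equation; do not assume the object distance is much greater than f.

W: 3.41 m = 3410 mm.
Magnification m = w/W = dᵢ/dₒ; combined with 1/f = 1/dₒ + 1/dᵢ this gives dₒ = f·(1 + W/w).
dₒ = 2.7 mm × (1 + 3410/7.6) = 2.7 × 449.6842 ≈ 1214.147 mm = 121.415 cm.

121.41 cm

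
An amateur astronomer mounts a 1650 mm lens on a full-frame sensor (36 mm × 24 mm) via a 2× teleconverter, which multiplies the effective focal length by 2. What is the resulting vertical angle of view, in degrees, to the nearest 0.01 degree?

Effective focal length f = 1650 × 2 = 3300 mm.
α = 2·arctan(24 / (2 × 3300)) = 2·arctan(0.00364) ≈ 0.4167°.

0.42°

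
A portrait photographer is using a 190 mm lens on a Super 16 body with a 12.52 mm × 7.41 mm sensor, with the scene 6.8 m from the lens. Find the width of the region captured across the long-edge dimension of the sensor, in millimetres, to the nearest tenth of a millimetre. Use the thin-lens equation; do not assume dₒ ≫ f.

dₒ: 6.8 m = 6800 mm.
Similar triangles through the lens centre give W/dₒ = w/dᵢ; with 1/f = 1/dₒ + 1/dᵢ this gives W = w·(dₒ − f)/f.
W = 12.52 mm × (6800 − 190) / 190 = 12.52 × 34.7895 ≈ 435.564 mm.

435.6 mm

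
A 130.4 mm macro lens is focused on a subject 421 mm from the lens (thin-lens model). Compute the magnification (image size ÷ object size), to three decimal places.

0.449×

Thin lens: 1/f = 1/dₒ + 1/dᵢ → 1/dᵢ = 1/130.4 − 1/421 = 0.0052934 mm⁻¹, so dᵢ ≈ 188.9140 mm.
Magnification m = dᵢ/dₒ = 188.9140/421 ≈ 0.44873.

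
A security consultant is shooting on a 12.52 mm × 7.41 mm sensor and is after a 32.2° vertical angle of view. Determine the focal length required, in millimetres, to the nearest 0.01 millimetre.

From α = 2·arctan(h/2f) we get f = h / (2·tan(α/2)).
With h = 7.41 mm and α/2 = 16.1°, tan(α/2) ≈ 0.28864, so f ≈ 7.41 / 0.57727 ≈ 12.8363 mm.

12.84 mm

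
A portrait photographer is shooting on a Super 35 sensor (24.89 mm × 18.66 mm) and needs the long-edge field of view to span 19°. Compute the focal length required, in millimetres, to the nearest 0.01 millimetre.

74.37 mm

From α = 2·arctan(w/2f) we get f = w / (2·tan(α/2)).
With w = 24.89 mm and α/2 = 9.5°, tan(α/2) ≈ 0.16734, so f ≈ 24.89 / 0.33469 ≈ 74.3684 mm.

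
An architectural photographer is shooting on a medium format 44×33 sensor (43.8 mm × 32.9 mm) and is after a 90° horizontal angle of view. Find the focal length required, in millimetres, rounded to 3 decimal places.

From α = 2·arctan(w/2f) we get f = w / (2·tan(α/2)).
With w = 43.8 mm and α/2 = 45°, tan(α/2) ≈ 1.00000, so f ≈ 43.8 / 2.00000 ≈ 21.9000 mm.

21.900 mm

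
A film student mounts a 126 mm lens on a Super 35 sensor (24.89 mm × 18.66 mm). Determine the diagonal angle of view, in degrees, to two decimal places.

14.07°

Sensor diagonal = √(24.89² + 18.66²) = √967.7077 ≈ 31.1080 mm.
Angle of view α = 2·arctan(d/2f) with d = 31.1080 mm and f = 126 mm.
d/2f = 0.12344; arctan(0.12344) ≈ 7.0372°, so α ≈ 14.0745°.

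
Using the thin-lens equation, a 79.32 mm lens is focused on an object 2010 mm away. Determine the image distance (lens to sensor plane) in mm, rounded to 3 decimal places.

1/dᵢ = 1/f − 1/dₒ = 1/79.32 − 1/2010 = 0.0121096 mm⁻¹.
dᵢ = 1/0.0121096 ≈ 82.5788 mm.

82.579 mm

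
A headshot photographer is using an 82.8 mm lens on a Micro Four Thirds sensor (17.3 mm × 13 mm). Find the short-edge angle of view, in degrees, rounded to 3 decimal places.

Angle of view α = 2·arctan(h/2f) with h = 13 mm and f = 82.8 mm.
h/2f = 0.07850; arctan(0.07850) ≈ 4.4887°, so α ≈ 8.9773°.

8.977°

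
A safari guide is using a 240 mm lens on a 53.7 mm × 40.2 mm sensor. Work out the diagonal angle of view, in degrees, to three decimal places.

Sensor diagonal = √(53.7² + 40.2²) = √4499.7300 ≈ 67.0800 mm.
Angle of view α = 2·arctan(d/2f) with d = 67.0800 mm and f = 240 mm.
d/2f = 0.13975; arctan(0.13975) ≈ 7.9556°, so α ≈ 15.9111°.

15.911°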